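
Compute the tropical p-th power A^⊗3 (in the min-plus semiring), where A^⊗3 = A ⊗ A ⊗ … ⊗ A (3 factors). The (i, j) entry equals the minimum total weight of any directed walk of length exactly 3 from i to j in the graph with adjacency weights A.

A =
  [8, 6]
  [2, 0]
A^⊗3 =
  [8, 6]
  [2, 0]

Each entry (A^⊗3)_ij equals the minimum over all length-3 walks i = v_0 → v_1 → … → v_3 = j of Σ_t A[v_t][v_{t+1}]. For example, for (i, j) = (0, 1) we minimise over 4 possible intermediate vertex sequences; the minimum is 6, attained along the walk 0 → 1 → 1 → 1.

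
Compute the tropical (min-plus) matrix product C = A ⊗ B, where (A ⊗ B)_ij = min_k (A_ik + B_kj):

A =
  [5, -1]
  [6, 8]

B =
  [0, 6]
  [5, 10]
A ⊗ B =
  [4, 9]
  [6, 12]

Apply the min-plus product entry-by-entry:
  C[0][0] = min over k of (A[0][0] + B[0][0] = 5 + 0 = 5, A[0][1] + B[1][0] = -1 + 5 = 4) = 4 (attained at k = 1)
  C[0][1] = min over k of (A[0][0] + B[0][1] = 5 + 6 = 11, A[0][1] + B[1][1] = -1 + 10 = 9) = 9 (attained at k = 1)
  C[1][0] = min over k of (A[1][0] + B[0][0] = 6 + 0 = 6, A[1][1] + B[1][0] = 8 + 5 = 13) = 6 (attained at k = 0)
  C[1][1] = min over k of (A[1][0] + B[0][1] = 6 + 6 = 12, A[1][1] + B[1][1] = 8 + 10 = 18) = 12 (attained at k = 0)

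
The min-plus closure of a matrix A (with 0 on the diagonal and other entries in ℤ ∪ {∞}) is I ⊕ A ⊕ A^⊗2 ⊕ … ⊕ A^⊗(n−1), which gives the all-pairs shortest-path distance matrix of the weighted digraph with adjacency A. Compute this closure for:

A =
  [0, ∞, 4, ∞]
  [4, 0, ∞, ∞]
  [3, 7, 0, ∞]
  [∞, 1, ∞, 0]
Closure =
  [0, 11, 4, ∞]
  [4, 0, 8, ∞]
  [3, 7, 0, ∞]
  [5, 1, 9, 0]

This is the Floyd-Warshall all-pairs shortest-path computation. For each intermediate vertex k = 0, 1, …, 3, update dist[i][j] ← min(dist[i][j], dist[i][k] + dist[k][j]). The final matrix gives, for each (i, j), the minimum total weight of any directed path from i to j (possibly empty when i = j).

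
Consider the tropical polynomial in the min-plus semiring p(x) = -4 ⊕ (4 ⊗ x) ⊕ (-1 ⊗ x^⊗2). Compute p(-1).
p(-1) = -4

A tropical monomial a ⊗ x^⊗i evaluates to a + i · x. Evaluating each term at x = -1:
  Term 0 contributes -4 + 0 · -1 = -4
  Term 1 contributes 4 + 1 · -1 = 3
  Term 2 contributes -1 + 2 · -1 = -3
p(-1) = ⊕ of these = min[-4, 3, -3] = -4.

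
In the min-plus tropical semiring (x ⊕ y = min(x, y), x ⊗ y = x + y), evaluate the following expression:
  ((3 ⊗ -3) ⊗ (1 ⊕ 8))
((3 ⊗ -3) ⊗ (1 ⊕ 8)) = 1

Expand innermost to outermost. Recall ⊕ takes the minimum of its arguments and ⊗ takes their sum. Working out the expression ((3 ⊗ -3) ⊗ (1 ⊕ 8)) gives 1.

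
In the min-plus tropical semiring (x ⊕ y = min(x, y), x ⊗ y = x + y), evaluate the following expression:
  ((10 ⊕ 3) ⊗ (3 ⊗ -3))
((10 ⊕ 3) ⊗ (3 ⊗ -3)) = 3

Expand innermost to outermost. Recall ⊕ takes the minimum of its arguments and ⊗ takes their sum. Working out the expression ((10 ⊕ 3) ⊗ (3 ⊗ -3)) gives 3.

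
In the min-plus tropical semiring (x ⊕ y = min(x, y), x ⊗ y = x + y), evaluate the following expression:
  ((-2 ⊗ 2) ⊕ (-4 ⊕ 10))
((-2 ⊗ 2) ⊕ (-4 ⊕ 10)) = -4

Expand innermost to outermost. Recall ⊕ takes the minimum of its arguments and ⊗ takes their sum. Working out the expression ((-2 ⊗ 2) ⊕ (-4 ⊕ 10)) gives -4.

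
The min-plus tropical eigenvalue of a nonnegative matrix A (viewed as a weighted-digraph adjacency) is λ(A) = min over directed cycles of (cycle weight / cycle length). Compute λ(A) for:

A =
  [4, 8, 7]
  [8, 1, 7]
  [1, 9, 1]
λ(A) = 1

Enumerate directed cycles and compute their means (weight / length). Sample:
  cycle 0 → 0: weight = 4, length = 1, mean = 4/1 ≈ 4.000
  cycle 1 → 1: weight = 1, length = 1, mean = 1/1 ≈ 1.000
  cycle 2 → 2: weight = 1, length = 1, mean = 1/1 ≈ 1.000
  cycle 0 → 1 → 0: weight = 16, length = 2, mean = 16/2 ≈ 8.000
  cycle 0 → 2 → 0: weight = 8, length = 2, mean = 8/2 ≈ 4.000
  cycle 1 → 0 → 1: weight = 16, length = 2, mean = 16/2 ≈ 8.000
Minimum mean = 1.000, attained e.g. along the cycle 1 → 1 with weight 1 and length 1. So λ(A) = 1/1 = 1.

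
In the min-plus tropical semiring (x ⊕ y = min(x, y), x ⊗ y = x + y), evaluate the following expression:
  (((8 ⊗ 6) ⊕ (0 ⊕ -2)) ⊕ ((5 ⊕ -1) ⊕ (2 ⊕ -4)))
(((8 ⊗ 6) ⊕ (0 ⊕ -2)) ⊕ ((5 ⊕ -1) ⊕ (2 ⊕ -4))) = -4

Expand innermost to outermost. Recall ⊕ takes the minimum of its arguments and ⊗ takes their sum. Working out the expression (((8 ⊗ 6) ⊕ (0 ⊕ -2)) ⊕ ((5 ⊕ -1) ⊕ (2 ⊕ -4))) gives -4.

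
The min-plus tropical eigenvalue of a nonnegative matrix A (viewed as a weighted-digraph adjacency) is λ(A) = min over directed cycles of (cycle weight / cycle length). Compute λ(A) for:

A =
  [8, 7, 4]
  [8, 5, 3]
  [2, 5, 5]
λ(A) = 3

Enumerate directed cycles and compute their means (weight / length). Sample:
  cycle 0 → 0: weight = 8, length = 1, mean = 8/1 ≈ 8.000
  cycle 1 → 1: weight = 5, length = 1, mean = 5/1 ≈ 5.000
  cycle 2 → 2: weight = 5, length = 1, mean = 5/1 ≈ 5.000
  cycle 0 → 1 → 0: weight = 15, length = 2, mean = 15/2 ≈ 7.500
  cycle 0 → 2 → 0: weight = 6, length = 2, mean = 6/2 ≈ 3.000
  cycle 1 → 0 → 1: weight = 15, length = 2, mean = 15/2 ≈ 7.500
Minimum mean = 3.000, attained e.g. along the cycle 0 → 2 → 0 with weight 6 and length 2. So λ(A) = 6/2 = 3.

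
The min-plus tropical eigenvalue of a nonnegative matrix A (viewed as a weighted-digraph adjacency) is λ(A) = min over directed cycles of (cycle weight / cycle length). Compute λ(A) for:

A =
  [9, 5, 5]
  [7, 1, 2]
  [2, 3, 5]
λ(A) = 1

Enumerate directed cycles and compute their means (weight / length). Sample:
  cycle 0 → 0: weight = 9, length = 1, mean = 9/1 ≈ 9.000
  cycle 1 → 1: weight = 1, length = 1, mean = 1/1 ≈ 1.000
  cycle 2 → 2: weight = 5, length = 1, mean = 5/1 ≈ 5.000
  cycle 0 → 1 → 0: weight = 12, length = 2, mean = 12/2 ≈ 6.000
  cycle 0 → 2 → 0: weight = 7, length = 2, mean = 7/2 ≈ 3.500
  cycle 1 → 0 → 1: weight = 12, length = 2, mean = 12/2 ≈ 6.000
Minimum mean = 1.000, attained e.g. along the cycle 1 → 1 with weight 1 and length 1. So λ(A) = 1/1 = 1.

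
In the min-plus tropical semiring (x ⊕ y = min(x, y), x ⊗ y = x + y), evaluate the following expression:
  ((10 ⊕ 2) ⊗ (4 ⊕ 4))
((10 ⊕ 2) ⊗ (4 ⊕ 4)) = 6

Expand innermost to outermost. Recall ⊕ takes the minimum of its arguments and ⊗ takes their sum. Working out the expression ((10 ⊕ 2) ⊗ (4 ⊕ 4)) gives 6.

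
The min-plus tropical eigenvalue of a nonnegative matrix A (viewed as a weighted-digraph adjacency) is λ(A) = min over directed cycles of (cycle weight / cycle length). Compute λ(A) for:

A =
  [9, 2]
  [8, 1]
λ(A) = 1

Enumerate directed cycles and compute their means (weight / length). Sample:
  cycle 0 → 0: weight = 9, length = 1, mean = 9/1 ≈ 9.000
  cycle 1 → 1: weight = 1, length = 1, mean = 1/1 ≈ 1.000
  cycle 0 → 1 → 0: weight = 10, length = 2, mean = 10/2 ≈ 5.000
  cycle 1 → 0 → 1: weight = 10, length = 2, mean = 10/2 ≈ 5.000
Minimum mean = 1.000, attained e.g. along the cycle 1 → 1 with weight 1 and length 1. So λ(A) = 1/1 = 1.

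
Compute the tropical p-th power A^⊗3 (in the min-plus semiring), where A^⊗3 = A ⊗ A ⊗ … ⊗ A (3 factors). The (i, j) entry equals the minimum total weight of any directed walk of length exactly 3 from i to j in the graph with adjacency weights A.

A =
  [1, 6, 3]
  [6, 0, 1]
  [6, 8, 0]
A^⊗3 =
  [3, 6, 3]
  [6, 0, 1]
  [6, 8, 0]

Each entry (A^⊗3)_ij equals the minimum over all length-3 walks i = v_0 → v_1 → … → v_3 = j of Σ_t A[v_t][v_{t+1}]. For example, for (i, j) = (0, 2) we minimise over 9 possible intermediate vertex sequences; the minimum is 3, attained along the walk 0 → 2 → 2 → 2.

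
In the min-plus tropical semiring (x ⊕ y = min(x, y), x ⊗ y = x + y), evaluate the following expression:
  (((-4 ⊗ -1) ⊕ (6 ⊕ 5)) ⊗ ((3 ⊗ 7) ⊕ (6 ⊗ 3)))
(((-4 ⊗ -1) ⊕ (6 ⊕ 5)) ⊗ ((3 ⊗ 7) ⊕ (6 ⊗ 3))) = 4

Expand innermost to outermost. Recall ⊕ takes the minimum of its arguments and ⊗ takes their sum. Working out the expression (((-4 ⊗ -1) ⊕ (6 ⊕ 5)) ⊗ ((3 ⊗ 7) ⊕ (6 ⊗ 3))) gives 4.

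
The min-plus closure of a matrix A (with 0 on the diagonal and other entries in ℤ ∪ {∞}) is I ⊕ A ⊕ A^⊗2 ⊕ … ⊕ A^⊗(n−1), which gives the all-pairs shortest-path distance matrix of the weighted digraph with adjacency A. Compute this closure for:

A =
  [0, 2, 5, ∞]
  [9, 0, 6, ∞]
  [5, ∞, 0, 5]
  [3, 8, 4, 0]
Closure =
  [0, 2, 5, 10]
  [9, 0, 6, 11]
  [5, 7, 0, 5]
  [3, 5, 4, 0]

This is the Floyd-Warshall all-pairs shortest-path computation. For each intermediate vertex k = 0, 1, …, 3, update dist[i][j] ← min(dist[i][j], dist[i][k] + dist[k][j]). The final matrix gives, for each (i, j), the minimum total weight of any directed path from i to j (possibly empty when i = j).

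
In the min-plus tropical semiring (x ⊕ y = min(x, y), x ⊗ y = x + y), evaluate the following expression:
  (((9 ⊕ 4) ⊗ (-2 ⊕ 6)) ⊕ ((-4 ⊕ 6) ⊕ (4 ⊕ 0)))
(((9 ⊕ 4) ⊗ (-2 ⊕ 6)) ⊕ ((-4 ⊕ 6) ⊕ (4 ⊕ 0))) = -4

Expand innermost to outermost. Recall ⊕ takes the minimum of its arguments and ⊗ takes their sum. Working out the expression (((9 ⊕ 4) ⊗ (-2 ⊕ 6)) ⊕ ((-4 ⊕ 6) ⊕ (4 ⊕ 0))) gives -4.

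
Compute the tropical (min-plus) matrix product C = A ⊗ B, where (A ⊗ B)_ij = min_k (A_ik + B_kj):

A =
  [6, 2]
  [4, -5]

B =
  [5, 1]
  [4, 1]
A ⊗ B =
  [6, 3]
  [-1, -4]

Apply the min-plus product entry-by-entry:
  C[0][0] = min over k of (A[0][0] + B[0][0] = 6 + 5 = 11, A[0][1] + B[1][0] = 2 + 4 = 6) = 6 (attained at k = 1)
  C[0][1] = min over k of (A[0][0] + B[0][1] = 6 + 1 = 7, A[0][1] + B[1][1] = 2 + 1 = 3) = 3 (attained at k = 1)
  C[1][0] = min over k of (A[1][0] + B[0][0] = 4 + 5 = 9, A[1][1] + B[1][0] = -5 + 4 = -1) = -1 (attained at k = 1)
  C[1][1] = min over k of (A[1][0] + B[0][1] = 4 + 1 = 5, A[1][1] + B[1][1] = -5 + 1 = -4) = -4 (attained at k = 1)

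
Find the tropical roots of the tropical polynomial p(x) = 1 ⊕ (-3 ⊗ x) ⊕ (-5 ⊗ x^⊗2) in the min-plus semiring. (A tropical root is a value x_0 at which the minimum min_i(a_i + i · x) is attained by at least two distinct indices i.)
Roots: {2, 4}

Each tropical root is a break point of the lower envelope of the lines y = a_i + i · x (there are 3 lines, with slopes 0, 1, ..., 2). Only the lines that attain the minimum somewhere contribute to roots; other lines are dominated. Here the surviving (envelope) indices are i = 2, i = 1, i = 0.
Intersections between consecutive envelope lines give the roots: for adjacent envelope indices i < j the intersection is x = (a_i − a_j) / (j − i). Reading off the sorted break points: {2, 4}.
Verification: at each break x_0, at least two indices attain the minimum of min_i(a_i + i · x_0).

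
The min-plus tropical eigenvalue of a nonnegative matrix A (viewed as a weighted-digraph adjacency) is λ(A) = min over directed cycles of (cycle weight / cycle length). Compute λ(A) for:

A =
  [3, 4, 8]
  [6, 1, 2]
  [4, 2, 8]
λ(A) = 1

Enumerate directed cycles and compute their means (weight / length). Sample:
  cycle 0 → 0: weight = 3, length = 1, mean = 3/1 ≈ 3.000
  cycle 1 → 1: weight = 1, length = 1, mean = 1/1 ≈ 1.000
  cycle 2 → 2: weight = 8, length = 1, mean = 8/1 ≈ 8.000
  cycle 0 → 1 → 0: weight = 10, length = 2, mean = 10/2 ≈ 5.000
  cycle 0 → 2 → 0: weight = 12, length = 2, mean = 12/2 ≈ 6.000
  cycle 1 → 0 → 1: weight = 10, length = 2, mean = 10/2 ≈ 5.000
Minimum mean = 1.000, attained e.g. along the cycle 1 → 1 with weight 1 and length 1. So λ(A) = 1/1 = 1.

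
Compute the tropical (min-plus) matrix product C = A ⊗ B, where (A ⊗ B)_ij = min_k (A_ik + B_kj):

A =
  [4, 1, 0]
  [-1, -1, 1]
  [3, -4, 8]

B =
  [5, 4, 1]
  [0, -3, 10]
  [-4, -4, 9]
A ⊗ B =
  [-4, -4, 5]
  [-3, -4, 0]
  [-4, -7, 4]

Apply the min-plus product entry-by-entry:
  C[0][0] = min over k of (A[0][0] + B[0][0] = 4 + 5 = 9, A[0][1] + B[1][0] = 1 + 0 = 1, A[0][2] + B[2][0] = 0 + -4 = -4) = -4 (attained at k = 2)
  C[0][1] = min over k of (A[0][0] + B[0][1] = 4 + 4 = 8, A[0][1] + B[1][1] = 1 + -3 = -2, A[0][2] + B[2][1] = 0 + -4 = -4) = -4 (attained at k = 2)
  C[0][2] = min over k of (A[0][0] + B[0][2] = 4 + 1 = 5, A[0][1] + B[1][2] = 1 + 10 = 11, A[0][2] + B[2][2] = 0 + 9 = 9) = 5 (attained at k = 0)
  C[1][0] = min over k of (A[1][0] + B[0][0] = -1 + 5 = 4, A[1][1] + B[1][0] = -1 + 0 = -1, A[1][2] + B[2][0] = 1 + -4 = -3) = -3 (attained at k = 2)
  C[1][1] = min over k of (A[1][0] + B[0][1] = -1 + 4 = 3, A[1][1] + B[1][1] = -1 + -3 = -4, A[1][2] + B[2][1] = 1 + -4 = -3) = -4 (attained at k = 1)
  C[1][2] = min over k of (A[1][0] + B[0][2] = -1 + 1 = 0, A[1][1] + B[1][2] = -1 + 10 = 9, A[1][2] + B[2][2] = 1 + 9 = 10) = 0 (attained at k = 0)
  C[2][0] = min over k of (A[2][0] + B[0][0] = 3 + 5 = 8, A[2][1] + B[1][0] = -4 + 0 = -4, A[2][2] + B[2][0] = 8 + -4 = 4) = -4 (attained at k = 1)
  C[2][1] = min over k of (A[2][0] + B[0][1] = 3 + 4 = 7, A[2][1] + B[1][1] = -4 + -3 = -7, A[2][2] + B[2][1] = 8 + -4 = 4) = -7 (attained at k = 1)
  C[2][2] = min over k of (A[2][0] + B[0][2] = 3 + 1 = 4, A[2][1] + B[1][2] = -4 + 10 = 6, A[2][2] + B[2][2] = 8 + 9 = 17) = 4 (attained at k = 0)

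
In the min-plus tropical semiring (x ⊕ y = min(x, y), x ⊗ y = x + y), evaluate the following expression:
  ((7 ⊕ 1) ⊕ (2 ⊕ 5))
((7 ⊕ 1) ⊕ (2 ⊕ 5)) = 1

Expand innermost to outermost. Recall ⊕ takes the minimum of its arguments and ⊗ takes their sum. Working out the expression ((7 ⊕ 1) ⊕ (2 ⊕ 5)) gives 1.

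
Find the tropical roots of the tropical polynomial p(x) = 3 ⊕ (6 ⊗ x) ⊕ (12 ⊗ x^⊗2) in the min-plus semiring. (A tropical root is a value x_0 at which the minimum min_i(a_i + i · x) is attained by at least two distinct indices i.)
Roots: {-6, -3}

Each tropical root is a break point of the lower envelope of the lines y = a_i + i · x (there are 3 lines, with slopes 0, 1, ..., 2). Only the lines that attain the minimum somewhere contribute to roots; other lines are dominated. Here the surviving (envelope) indices are i = 2, i = 1, i = 0.
Intersections between consecutive envelope lines give the roots: for adjacent envelope indices i < j the intersection is x = (a_i − a_j) / (j − i). Reading off the sorted break points: {-6, -3}.
Verification: at each break x_0, at least two indices attain the minimum of min_i(a_i + i · x_0).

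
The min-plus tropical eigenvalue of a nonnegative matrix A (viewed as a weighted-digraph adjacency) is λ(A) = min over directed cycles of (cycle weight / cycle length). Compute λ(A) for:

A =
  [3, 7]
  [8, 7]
λ(A) = 3

Enumerate directed cycles and compute their means (weight / length). Sample:
  cycle 0 → 0: weight = 3, length = 1, mean = 3/1 ≈ 3.000
  cycle 1 → 1: weight = 7, length = 1, mean = 7/1 ≈ 7.000
  cycle 0 → 1 → 0: weight = 15, length = 2, mean = 15/2 ≈ 7.500
  cycle 1 → 0 → 1: weight = 15, length = 2, mean = 15/2 ≈ 7.500
Minimum mean = 3.000, attained e.g. along the cycle 0 → 0 with weight 3 and length 1. So λ(A) = 3/1 = 3.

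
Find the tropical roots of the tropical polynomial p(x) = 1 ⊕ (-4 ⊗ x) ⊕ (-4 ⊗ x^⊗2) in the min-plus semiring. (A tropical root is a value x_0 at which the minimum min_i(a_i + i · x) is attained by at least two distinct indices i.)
Roots: {0, 5}

Each tropical root is a break point of the lower envelope of the lines y = a_i + i · x (there are 3 lines, with slopes 0, 1, ..., 2). Only the lines that attain the minimum somewhere contribute to roots; other lines are dominated. Here the surviving (envelope) indices are i = 2, i = 1, i = 0.
Intersections between consecutive envelope lines give the roots: for adjacent envelope indices i < j the intersection is x = (a_i − a_j) / (j − i). Reading off the sorted break points: {0, 5}.
Verification: at each break x_0, at least two indices attain the minimum of min_i(a_i + i · x_0).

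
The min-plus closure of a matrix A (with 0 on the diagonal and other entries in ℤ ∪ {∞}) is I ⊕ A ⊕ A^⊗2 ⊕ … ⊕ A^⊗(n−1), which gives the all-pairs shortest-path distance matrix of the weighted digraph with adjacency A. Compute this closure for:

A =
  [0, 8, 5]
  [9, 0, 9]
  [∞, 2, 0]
Closure =
  [0, 7, 5]
  [9, 0, 9]
  [11, 2, 0]

This is the Floyd-Warshall all-pairs shortest-path computation. For each intermediate vertex k = 0, 1, …, 2, update dist[i][j] ← min(dist[i][j], dist[i][k] + dist[k][j]). The final matrix gives, for each (i, j), the minimum total weight of any directed path from i to j (possibly empty when i = j).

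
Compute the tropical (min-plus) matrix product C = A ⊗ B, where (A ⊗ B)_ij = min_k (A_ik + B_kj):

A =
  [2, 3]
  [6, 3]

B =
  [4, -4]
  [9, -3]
A ⊗ B =
  [6, -2]
  [10, 0]

Apply the min-plus product entry-by-entry:
  C[0][0] = min over k of (A[0][0] + B[0][0] = 2 + 4 = 6, A[0][1] + B[1][0] = 3 + 9 = 12) = 6 (attained at k = 0)
  C[0][1] = min over k of (A[0][0] + B[0][1] = 2 + -4 = -2, A[0][1] + B[1][1] = 3 + -3 = 0) = -2 (attained at k = 0)
  C[1][0] = min over k of (A[1][0] + B[0][0] = 6 + 4 = 10, A[1][1] + B[1][0] = 3 + 9 = 12) = 10 (attained at k = 0)
  C[1][1] = min over k of (A[1][0] + B[0][1] = 6 + -4 = 2, A[1][1] + B[1][1] = 3 + -3 = 0) = 0 (attained at k = 1)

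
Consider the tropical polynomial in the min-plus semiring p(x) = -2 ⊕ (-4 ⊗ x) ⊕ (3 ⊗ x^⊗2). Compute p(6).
p(6) = -2

A tropical monomial a ⊗ x^⊗i evaluates to a + i · x. Evaluating each term at x = 6:
  Term 0 contributes -2 + 0 · 6 = -2
  Term 1 contributes -4 + 1 · 6 = 2
  Term 2 contributes 3 + 2 · 6 = 15
p(6) = ⊕ of these = min[-2, 2, 15] = -2.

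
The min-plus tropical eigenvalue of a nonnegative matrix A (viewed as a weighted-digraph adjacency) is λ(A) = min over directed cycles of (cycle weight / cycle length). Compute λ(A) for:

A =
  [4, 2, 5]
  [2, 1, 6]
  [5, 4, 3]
λ(A) = 1

Enumerate directed cycles and compute their means (weight / length). Sample:
  cycle 0 → 0: weight = 4, length = 1, mean = 4/1 ≈ 4.000
  cycle 1 → 1: weight = 1, length = 1, mean = 1/1 ≈ 1.000
  cycle 2 → 2: weight = 3, length = 1, mean = 3/1 ≈ 3.000
  cycle 0 → 1 → 0: weight = 4, length = 2, mean = 4/2 ≈ 2.000
  cycle 0 → 2 → 0: weight = 10, length = 2, mean = 10/2 ≈ 5.000
  cycle 1 → 0 → 1: weight = 4, length = 2, mean = 4/2 ≈ 2.000
Minimum mean = 1.000, attained e.g. along the cycle 1 → 1 with weight 1 and length 1. So λ(A) = 1/1 = 1.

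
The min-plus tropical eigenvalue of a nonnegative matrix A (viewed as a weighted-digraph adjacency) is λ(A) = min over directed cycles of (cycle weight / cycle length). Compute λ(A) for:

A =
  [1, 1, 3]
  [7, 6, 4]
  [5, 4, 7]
λ(A) = 1

Enumerate directed cycles and compute their means (weight / length). Sample:
  cycle 0 → 0: weight = 1, length = 1, mean = 1/1 ≈ 1.000
  cycle 1 → 1: weight = 6, length = 1, mean = 6/1 ≈ 6.000
  cycle 2 → 2: weight = 7, length = 1, mean = 7/1 ≈ 7.000
  cycle 0 → 1 → 0: weight = 8, length = 2, mean = 8/2 ≈ 4.000
  cycle 0 → 2 → 0: weight = 8, length = 2, mean = 8/2 ≈ 4.000
  cycle 1 → 0 → 1: weight = 8, length = 2, mean = 8/2 ≈ 4.000
Minimum mean = 1.000, attained e.g. along the cycle 0 → 0 with weight 1 and length 1. So λ(A) = 1/1 = 1.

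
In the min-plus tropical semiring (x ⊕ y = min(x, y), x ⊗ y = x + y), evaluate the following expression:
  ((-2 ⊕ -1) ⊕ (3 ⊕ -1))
((-2 ⊕ -1) ⊕ (3 ⊕ -1)) = -2

Expand innermost to outermost. Recall ⊕ takes the minimum of its arguments and ⊗ takes their sum. Working out the expression ((-2 ⊕ -1) ⊕ (3 ⊕ -1)) gives -2.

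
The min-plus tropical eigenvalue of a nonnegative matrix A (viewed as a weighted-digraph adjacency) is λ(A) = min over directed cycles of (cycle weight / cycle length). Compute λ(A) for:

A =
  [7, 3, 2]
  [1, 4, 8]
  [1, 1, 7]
λ(A) = 4/3

Enumerate directed cycles and compute their means (weight / length). Sample:
  cycle 0 → 0: weight = 7, length = 1, mean = 7/1 ≈ 7.000
  cycle 1 → 1: weight = 4, length = 1, mean = 4/1 ≈ 4.000
  cycle 2 → 2: weight = 7, length = 1, mean = 7/1 ≈ 7.000
  cycle 0 → 1 → 0: weight = 4, length = 2, mean = 4/2 ≈ 2.000
  cycle 0 → 2 → 0: weight = 3, length = 2, mean = 3/2 ≈ 1.500
  cycle 1 → 0 → 1: weight = 4, length = 2, mean = 4/2 ≈ 2.000
Minimum mean = 1.333, attained e.g. along the cycle 0 → 2 → 1 → 0 with weight 4 and length 3. So λ(A) = 4/3 = 4/3.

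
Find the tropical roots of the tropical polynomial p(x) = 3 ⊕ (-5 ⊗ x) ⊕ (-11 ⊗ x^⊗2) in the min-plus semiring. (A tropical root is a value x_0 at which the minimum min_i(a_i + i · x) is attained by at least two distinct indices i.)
Roots: {6, 8}

Each tropical root is a break point of the lower envelope of the lines y = a_i + i · x (there are 3 lines, with slopes 0, 1, ..., 2). Only the lines that attain the minimum somewhere contribute to roots; other lines are dominated. Here the surviving (envelope) indices are i = 2, i = 1, i = 0.
Intersections between consecutive envelope lines give the roots: for adjacent envelope indices i < j the intersection is x = (a_i − a_j) / (j − i). Reading off the sorted break points: {6, 8}.
Verification: at each break x_0, at least two indices attain the minimum of min_i(a_i + i · x_0).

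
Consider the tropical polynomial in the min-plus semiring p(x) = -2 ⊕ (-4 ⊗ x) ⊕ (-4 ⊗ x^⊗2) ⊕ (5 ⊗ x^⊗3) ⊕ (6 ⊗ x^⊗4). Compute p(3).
p(3) = -2

A tropical monomial a ⊗ x^⊗i evaluates to a + i · x. Evaluating each term at x = 3:
  Term 0 contributes -2 + 0 · 3 = -2
  Term 1 contributes -4 + 1 · 3 = -1
  Term 2 contributes -4 + 2 · 3 = 2
  Term 3 contributes 5 + 3 · 3 = 14
  Term 4 contributes 6 + 4 · 3 = 18
p(3) = ⊕ of these = min[-2, -1, 2, 14, 18] = -2.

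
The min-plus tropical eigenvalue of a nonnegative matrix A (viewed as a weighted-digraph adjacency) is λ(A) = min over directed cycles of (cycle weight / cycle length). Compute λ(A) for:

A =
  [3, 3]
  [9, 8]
λ(A) = 3

Enumerate directed cycles and compute their means (weight / length). Sample:
  cycle 0 → 0: weight = 3, length = 1, mean = 3/1 ≈ 3.000
  cycle 1 → 1: weight = 8, length = 1, mean = 8/1 ≈ 8.000
  cycle 0 → 1 → 0: weight = 12, length = 2, mean = 12/2 ≈ 6.000
  cycle 1 → 0 → 1: weight = 12, length = 2, mean = 12/2 ≈ 6.000
Minimum mean = 3.000, attained e.g. along the cycle 0 → 0 with weight 3 and length 1. So λ(A) = 3/1 = 3.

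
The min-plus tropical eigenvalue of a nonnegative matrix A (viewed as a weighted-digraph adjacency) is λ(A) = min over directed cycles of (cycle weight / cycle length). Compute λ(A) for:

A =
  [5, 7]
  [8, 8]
λ(A) = 5

Enumerate directed cycles and compute their means (weight / length). Sample:
  cycle 0 → 0: weight = 5, length = 1, mean = 5/1 ≈ 5.000
  cycle 1 → 1: weight = 8, length = 1, mean = 8/1 ≈ 8.000
  cycle 0 → 1 → 0: weight = 15, length = 2, mean = 15/2 ≈ 7.500
  cycle 1 → 0 → 1: weight = 15, length = 2, mean = 15/2 ≈ 7.500
Minimum mean = 5.000, attained e.g. along the cycle 0 → 0 with weight 5 and length 1. So λ(A) = 5/1 = 5.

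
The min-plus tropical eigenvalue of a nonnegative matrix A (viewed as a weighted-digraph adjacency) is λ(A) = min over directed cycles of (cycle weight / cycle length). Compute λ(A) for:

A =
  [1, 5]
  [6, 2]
λ(A) = 1

Enumerate directed cycles and compute their means (weight / length). Sample:
  cycle 0 → 0: weight = 1, length = 1, mean = 1/1 ≈ 1.000
  cycle 1 → 1: weight = 2, length = 1, mean = 2/1 ≈ 2.000
  cycle 0 → 1 → 0: weight = 11, length = 2, mean = 11/2 ≈ 5.500
  cycle 1 → 0 → 1: weight = 11, length = 2, mean = 11/2 ≈ 5.500
Minimum mean = 1.000, attained e.g. along the cycle 0 → 0 with weight 1 and length 1. So λ(A) = 1/1 = 1.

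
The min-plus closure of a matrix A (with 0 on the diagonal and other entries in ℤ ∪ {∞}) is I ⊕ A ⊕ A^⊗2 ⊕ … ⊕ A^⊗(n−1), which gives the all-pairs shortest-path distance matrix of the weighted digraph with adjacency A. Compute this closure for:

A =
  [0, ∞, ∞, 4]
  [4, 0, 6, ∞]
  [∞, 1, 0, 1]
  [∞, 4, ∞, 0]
Closure =
  [0, 8, 14, 4]
  [4, 0, 6, 7]
  [5, 1, 0, 1]
  [8, 4, 10, 0]

This is the Floyd-Warshall all-pairs shortest-path computation. For each intermediate vertex k = 0, 1, …, 3, update dist[i][j] ← min(dist[i][j], dist[i][k] + dist[k][j]). The final matrix gives, for each (i, j), the minimum total weight of any directed path from i to j (possibly empty when i = j).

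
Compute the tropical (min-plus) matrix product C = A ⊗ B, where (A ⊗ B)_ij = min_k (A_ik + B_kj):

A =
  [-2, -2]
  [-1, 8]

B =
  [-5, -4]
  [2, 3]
A ⊗ B =
  [-7, -6]
  [-6, -5]

Apply the min-plus product entry-by-entry:
  C[0][0] = min over k of (A[0][0] + B[0][0] = -2 + -5 = -7, A[0][1] + B[1][0] = -2 + 2 = 0) = -7 (attained at k = 0)
  C[0][1] = min over k of (A[0][0] + B[0][1] = -2 + -4 = -6, A[0][1] + B[1][1] = -2 + 3 = 1) = -6 (attained at k = 0)
  C[1][0] = min over k of (A[1][0] + B[0][0] = -1 + -5 = -6, A[1][1] + B[1][0] = 8 + 2 = 10) = -6 (attained at k = 0)
  C[1][1] = min over k of (A[1][0] + B[0][1] = -1 + -4 = -5, A[1][1] + B[1][1] = 8 + 3 = 11) = -5 (attained at k = 0)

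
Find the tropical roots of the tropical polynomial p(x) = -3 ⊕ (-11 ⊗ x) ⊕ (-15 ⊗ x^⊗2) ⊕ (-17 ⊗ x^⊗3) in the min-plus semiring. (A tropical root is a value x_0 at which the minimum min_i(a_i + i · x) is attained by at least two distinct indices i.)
Roots: {2, 4, 8}

Each tropical root is a break point of the lower envelope of the lines y = a_i + i · x (there are 4 lines, with slopes 0, 1, ..., 3). Only the lines that attain the minimum somewhere contribute to roots; other lines are dominated. Here the surviving (envelope) indices are i = 3, i = 2, i = 1, i = 0.
Intersections between consecutive envelope lines give the roots: for adjacent envelope indices i < j the intersection is x = (a_i − a_j) / (j − i). Reading off the sorted break points: {2, 4, 8}.
Verification: at each break x_0, at least two indices attain the minimum of min_i(a_i + i · x_0).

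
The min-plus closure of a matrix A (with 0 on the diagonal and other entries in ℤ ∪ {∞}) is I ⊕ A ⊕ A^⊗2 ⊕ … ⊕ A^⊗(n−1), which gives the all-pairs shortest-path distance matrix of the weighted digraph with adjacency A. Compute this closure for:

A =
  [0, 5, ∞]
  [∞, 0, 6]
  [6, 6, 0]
Closure =
  [0, 5, 11]
  [12, 0, 6]
  [6, 6, 0]

This is the Floyd-Warshall all-pairs shortest-path computation. For each intermediate vertex k = 0, 1, …, 2, update dist[i][j] ← min(dist[i][j], dist[i][k] + dist[k][j]). The final matrix gives, for each (i, j), the minimum total weight of any directed path from i to j (possibly empty when i = j).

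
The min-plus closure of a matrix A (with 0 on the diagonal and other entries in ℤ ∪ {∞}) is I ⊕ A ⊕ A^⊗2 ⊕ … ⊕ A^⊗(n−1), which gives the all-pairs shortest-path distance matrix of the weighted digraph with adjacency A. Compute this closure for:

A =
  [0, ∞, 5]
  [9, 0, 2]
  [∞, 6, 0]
Closure =
  [0, 11, 5]
  [9, 0, 2]
  [15, 6, 0]

This is the Floyd-Warshall all-pairs shortest-path computation. For each intermediate vertex k = 0, 1, …, 2, update dist[i][j] ← min(dist[i][j], dist[i][k] + dist[k][j]). The final matrix gives, for each (i, j), the minimum total weight of any directed path from i to j (possibly empty when i = j).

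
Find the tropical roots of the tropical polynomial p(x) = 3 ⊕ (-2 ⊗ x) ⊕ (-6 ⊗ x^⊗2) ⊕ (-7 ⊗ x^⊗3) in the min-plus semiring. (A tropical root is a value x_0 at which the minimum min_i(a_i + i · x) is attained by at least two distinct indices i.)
Roots: {1, 4, 5}

Each tropical root is a break point of the lower envelope of the lines y = a_i + i · x (there are 4 lines, with slopes 0, 1, ..., 3). Only the lines that attain the minimum somewhere contribute to roots; other lines are dominated. Here the surviving (envelope) indices are i = 3, i = 2, i = 1, i = 0.
Intersections between consecutive envelope lines give the roots: for adjacent envelope indices i < j the intersection is x = (a_i − a_j) / (j − i). Reading off the sorted break points: {1, 4, 5}.
Verification: at each break x_0, at least two indices attain the minimum of min_i(a_i + i · x_0).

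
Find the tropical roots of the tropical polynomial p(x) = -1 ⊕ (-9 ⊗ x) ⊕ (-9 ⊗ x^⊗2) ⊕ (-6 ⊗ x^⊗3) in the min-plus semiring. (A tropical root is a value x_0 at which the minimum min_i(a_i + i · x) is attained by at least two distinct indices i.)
Roots: {-3, 0, 8}

Each tropical root is a break point of the lower envelope of the lines y = a_i + i · x (there are 4 lines, with slopes 0, 1, ..., 3). Only the lines that attain the minimum somewhere contribute to roots; other lines are dominated. Here the surviving (envelope) indices are i = 3, i = 2, i = 1, i = 0.
Intersections between consecutive envelope lines give the roots: for adjacent envelope indices i < j the intersection is x = (a_i − a_j) / (j − i). Reading off the sorted break points: {-3, 0, 8}.
Verification: at each break x_0, at least two indices attain the minimum of min_i(a_i + i · x_0).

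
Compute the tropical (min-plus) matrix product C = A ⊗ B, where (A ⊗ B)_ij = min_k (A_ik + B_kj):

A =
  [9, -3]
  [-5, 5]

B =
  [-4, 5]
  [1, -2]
A ⊗ B =
  [-2, -5]
  [-9, 0]

Apply the min-plus product entry-by-entry:
  C[0][0] = min over k of (A[0][0] + B[0][0] = 9 + -4 = 5, A[0][1] + B[1][0] = -3 + 1 = -2) = -2 (attained at k = 1)
  C[0][1] = min over k of (A[0][0] + B[0][1] = 9 + 5 = 14, A[0][1] + B[1][1] = -3 + -2 = -5) = -5 (attained at k = 1)
  C[1][0] = min over k of (A[1][0] + B[0][0] = -5 + -4 = -9, A[1][1] + B[1][0] = 5 + 1 = 6) = -9 (attained at k = 0)
  C[1][1] = min over k of (A[1][0] + B[0][1] = -5 + 5 = 0, A[1][1] + B[1][1] = 5 + -2 = 3) = 0 (attained at k = 0)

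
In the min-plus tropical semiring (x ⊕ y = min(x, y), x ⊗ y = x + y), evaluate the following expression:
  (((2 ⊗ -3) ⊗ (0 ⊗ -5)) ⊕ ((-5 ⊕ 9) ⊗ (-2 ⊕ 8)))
(((2 ⊗ -3) ⊗ (0 ⊗ -5)) ⊕ ((-5 ⊕ 9) ⊗ (-2 ⊕ 8))) = -7

Expand innermost to outermost. Recall ⊕ takes the minimum of its arguments and ⊗ takes their sum. Working out the expression (((2 ⊗ -3) ⊗ (0 ⊗ -5)) ⊕ ((-5 ⊕ 9) ⊗ (-2 ⊕ 8))) gives -7.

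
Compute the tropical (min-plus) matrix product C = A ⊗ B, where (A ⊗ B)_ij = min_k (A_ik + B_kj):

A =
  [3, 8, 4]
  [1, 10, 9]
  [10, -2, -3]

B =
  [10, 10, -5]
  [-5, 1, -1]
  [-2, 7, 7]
A ⊗ B =
  [2, 9, -2]
  [5, 11, -4]
  [-7, -1, -3]

Apply the min-plus product entry-by-entry:
  C[0][0] = min over k of (A[0][0] + B[0][0] = 3 + 10 = 13, A[0][1] + B[1][0] = 8 + -5 = 3, A[0][2] + B[2][0] = 4 + -2 = 2) = 2 (attained at k = 2)
  C[0][1] = min over k of (A[0][0] + B[0][1] = 3 + 10 = 13, A[0][1] + B[1][1] = 8 + 1 = 9, A[0][2] + B[2][1] = 4 + 7 = 11) = 9 (attained at k = 1)
  C[0][2] = min over k of (A[0][0] + B[0][2] = 3 + -5 = -2, A[0][1] + B[1][2] = 8 + -1 = 7, A[0][2] + B[2][2] = 4 + 7 = 11) = -2 (attained at k = 0)
  C[1][0] = min over k of (A[1][0] + B[0][0] = 1 + 10 = 11, A[1][1] + B[1][0] = 10 + -5 = 5, A[1][2] + B[2][0] = 9 + -2 = 7) = 5 (attained at k = 1)
  C[1][1] = min over k of (A[1][0] + B[0][1] = 1 + 10 = 11, A[1][1] + B[1][1] = 10 + 1 = 11, A[1][2] + B[2][1] = 9 + 7 = 16) = 11 (attained at k = 0)
  C[1][2] = min over k of (A[1][0] + B[0][2] = 1 + -5 = -4, A[1][1] + B[1][2] = 10 + -1 = 9, A[1][2] + B[2][2] = 9 + 7 = 16) = -4 (attained at k = 0)
  C[2][0] = min over k of (A[2][0] + B[0][0] = 10 + 10 = 20, A[2][1] + B[1][0] = -2 + -5 = -7, A[2][2] + B[2][0] = -3 + -2 = -5) = -7 (attained at k = 1)
  C[2][1] = min over k of (A[2][0] + B[0][1] = 10 + 10 = 20, A[2][1] + B[1][1] = -2 + 1 = -1, A[2][2] + B[2][1] = -3 + 7 = 4) = -1 (attained at k = 1)
  C[2][2] = min over k of (A[2][0] + B[0][2] = 10 + -5 = 5, A[2][1] + B[1][2] = -2 + -1 = -3, A[2][2] + B[2][2] = -3 + 7 = 4) = -3 (attained at k = 1)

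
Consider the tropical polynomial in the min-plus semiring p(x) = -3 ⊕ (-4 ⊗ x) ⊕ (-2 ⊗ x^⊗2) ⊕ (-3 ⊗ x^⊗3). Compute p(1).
p(1) = -3

A tropical monomial a ⊗ x^⊗i evaluates to a + i · x. Evaluating each term at x = 1:
  Term 0 contributes -3 + 0 · 1 = -3
  Term 1 contributes -4 + 1 · 1 = -3
  Term 2 contributes -2 + 2 · 1 = 0
  Term 3 contributes -3 + 3 · 1 = 0
p(1) = ⊕ of these = min[-3, -3, 0, 0] = -3.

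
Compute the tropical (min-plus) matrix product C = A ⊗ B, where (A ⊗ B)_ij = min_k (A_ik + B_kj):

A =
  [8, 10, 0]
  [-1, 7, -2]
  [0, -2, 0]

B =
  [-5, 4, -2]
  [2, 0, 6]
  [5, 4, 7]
A ⊗ B =
  [3, 4, 6]
  [-6, 2, -3]
  [-5, -2, -2]

Apply the min-plus product entry-by-entry:
  C[0][0] = min over k of (A[0][0] + B[0][0] = 8 + -5 = 3, A[0][1] + B[1][0] = 10 + 2 = 12, A[0][2] + B[2][0] = 0 + 5 = 5) = 3 (attained at k = 0)
  C[0][1] = min over k of (A[0][0] + B[0][1] = 8 + 4 = 12, A[0][1] + B[1][1] = 10 + 0 = 10, A[0][2] + B[2][1] = 0 + 4 = 4) = 4 (attained at k = 2)
  C[0][2] = min over k of (A[0][0] + B[0][2] = 8 + -2 = 6, A[0][1] + B[1][2] = 10 + 6 = 16, A[0][2] + B[2][2] = 0 + 7 = 7) = 6 (attained at k = 0)
  C[1][0] = min over k of (A[1][0] + B[0][0] = -1 + -5 = -6, A[1][1] + B[1][0] = 7 + 2 = 9, A[1][2] + B[2][0] = -2 + 5 = 3) = -6 (attained at k = 0)
  C[1][1] = min over k of (A[1][0] + B[0][1] = -1 + 4 = 3, A[1][1] + B[1][1] = 7 + 0 = 7, A[1][2] + B[2][1] = -2 + 4 = 2) = 2 (attained at k = 2)
  C[1][2] = min over k of (A[1][0] + B[0][2] = -1 + -2 = -3, A[1][1] + B[1][2] = 7 + 6 = 13, A[1][2] + B[2][2] = -2 + 7 = 5) = -3 (attained at k = 0)
  C[2][0] = min over k of (A[2][0] + B[0][0] = 0 + -5 = -5, A[2][1] + B[1][0] = -2 + 2 = 0, A[2][2] + B[2][0] = 0 + 5 = 5) = -5 (attained at k = 0)
  C[2][1] = min over k of (A[2][0] + B[0][1] = 0 + 4 = 4, A[2][1] + B[1][1] = -2 + 0 = -2, A[2][2] + B[2][1] = 0 + 4 = 4) = -2 (attained at k = 1)
  C[2][2] = min over k of (A[2][0] + B[0][2] = 0 + -2 = -2, A[2][1] + B[1][2] = -2 + 6 = 4, A[2][2] + B[2][2] = 0 + 7 = 7) = -2 (attained at k = 0)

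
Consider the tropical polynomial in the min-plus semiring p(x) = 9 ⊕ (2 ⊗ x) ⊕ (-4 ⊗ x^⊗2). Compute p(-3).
p(-3) = -10

A tropical monomial a ⊗ x^⊗i evaluates to a + i · x. Evaluating each term at x = -3:
  Term 0 contributes 9 + 0 · -3 = 9
  Term 1 contributes 2 + 1 · -3 = -1
  Term 2 contributes -4 + 2 · -3 = -10
p(-3) = ⊕ of these = min[9, -1, -10] = -10.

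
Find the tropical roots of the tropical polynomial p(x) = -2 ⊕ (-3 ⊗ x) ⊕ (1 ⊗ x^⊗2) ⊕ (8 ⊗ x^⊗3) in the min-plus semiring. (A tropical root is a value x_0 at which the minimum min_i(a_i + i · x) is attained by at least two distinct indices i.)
Roots: {-7, -4, 1}

Each tropical root is a break point of the lower envelope of the lines y = a_i + i · x (there are 4 lines, with slopes 0, 1, ..., 3). Only the lines that attain the minimum somewhere contribute to roots; other lines are dominated. Here the surviving (envelope) indices are i = 3, i = 2, i = 1, i = 0.
Intersections between consecutive envelope lines give the roots: for adjacent envelope indices i < j the intersection is x = (a_i − a_j) / (j − i). Reading off the sorted break points: {-7, -4, 1}.
Verification: at each break x_0, at least two indices attain the minimum of min_i(a_i + i · x_0).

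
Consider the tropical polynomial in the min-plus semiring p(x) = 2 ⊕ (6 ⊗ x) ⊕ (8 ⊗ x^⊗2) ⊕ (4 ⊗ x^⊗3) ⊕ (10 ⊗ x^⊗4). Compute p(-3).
p(-3) = -5

A tropical monomial a ⊗ x^⊗i evaluates to a + i · x. Evaluating each term at x = -3:
  Term 0 contributes 2 + 0 · -3 = 2
  Term 1 contributes 6 + 1 · -3 = 3
  Term 2 contributes 8 + 2 · -3 = 2
  Term 3 contributes 4 + 3 · -3 = -5
  Term 4 contributes 10 + 4 · -3 = -2
p(-3) = ⊕ of these = min[2, 3, 2, -5, -2] = -5.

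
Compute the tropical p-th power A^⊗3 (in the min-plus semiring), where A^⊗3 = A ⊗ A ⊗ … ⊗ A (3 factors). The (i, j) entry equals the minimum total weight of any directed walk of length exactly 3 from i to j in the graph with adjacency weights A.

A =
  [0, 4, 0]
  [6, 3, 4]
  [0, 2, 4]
A^⊗3 =
  [0, 2, 0]
  [4, 8, 4]
  [0, 2, 0]

Each entry (A^⊗3)_ij equals the minimum over all length-3 walks i = v_0 → v_1 → … → v_3 = j of Σ_t A[v_t][v_{t+1}]. For example, for (i, j) = (0, 2) we minimise over 9 possible intermediate vertex sequences; the minimum is 0, attained along the walk 0 → 0 → 0 → 2.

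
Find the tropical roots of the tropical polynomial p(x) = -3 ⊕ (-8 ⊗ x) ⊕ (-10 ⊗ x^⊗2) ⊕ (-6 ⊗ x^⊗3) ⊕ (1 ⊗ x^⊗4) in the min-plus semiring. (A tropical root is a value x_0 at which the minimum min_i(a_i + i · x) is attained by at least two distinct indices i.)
Roots: {-7, -4, 2, 5}

Each tropical root is a break point of the lower envelope of the lines y = a_i + i · x (there are 5 lines, with slopes 0, 1, ..., 4). Only the lines that attain the minimum somewhere contribute to roots; other lines are dominated. Here the surviving (envelope) indices are i = 4, i = 3, i = 2, i = 1, i = 0.
Intersections between consecutive envelope lines give the roots: for adjacent envelope indices i < j the intersection is x = (a_i − a_j) / (j − i). Reading off the sorted break points: {-7, -4, 2, 5}.
Verification: at each break x_0, at least two indices attain the minimum of min_i(a_i + i · x_0).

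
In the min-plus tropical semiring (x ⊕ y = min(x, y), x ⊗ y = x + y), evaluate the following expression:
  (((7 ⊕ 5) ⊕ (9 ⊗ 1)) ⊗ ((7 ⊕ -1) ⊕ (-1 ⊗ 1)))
(((7 ⊕ 5) ⊕ (9 ⊗ 1)) ⊗ ((7 ⊕ -1) ⊕ (-1 ⊗ 1))) = 4

Expand innermost to outermost. Recall ⊕ takes the minimum of its arguments and ⊗ takes their sum. Working out the expression (((7 ⊕ 5) ⊕ (9 ⊗ 1)) ⊗ ((7 ⊕ -1) ⊕ (-1 ⊗ 1))) gives 4.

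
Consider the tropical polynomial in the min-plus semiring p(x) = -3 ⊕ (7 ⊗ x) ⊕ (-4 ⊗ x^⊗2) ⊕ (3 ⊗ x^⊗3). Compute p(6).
p(6) = -3

A tropical monomial a ⊗ x^⊗i evaluates to a + i · x. Evaluating each term at x = 6:
  Term 0 contributes -3 + 0 · 6 = -3
  Term 1 contributes 7 + 1 · 6 = 13
  Term 2 contributes -4 + 2 · 6 = 8
  Term 3 contributes 3 + 3 · 6 = 21
p(6) = ⊕ of these = min[-3, 13, 8, 21] = -3.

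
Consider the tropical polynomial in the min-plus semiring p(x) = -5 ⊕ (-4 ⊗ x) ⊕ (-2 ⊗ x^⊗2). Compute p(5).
p(5) = -5

A tropical monomial a ⊗ x^⊗i evaluates to a + i · x. Evaluating each term at x = 5:
  Term 0 contributes -5 + 0 · 5 = -5
  Term 1 contributes -4 + 1 · 5 = 1
  Term 2 contributes -2 + 2 · 5 = 8
p(5) = ⊕ of these = min[-5, 1, 8] = -5.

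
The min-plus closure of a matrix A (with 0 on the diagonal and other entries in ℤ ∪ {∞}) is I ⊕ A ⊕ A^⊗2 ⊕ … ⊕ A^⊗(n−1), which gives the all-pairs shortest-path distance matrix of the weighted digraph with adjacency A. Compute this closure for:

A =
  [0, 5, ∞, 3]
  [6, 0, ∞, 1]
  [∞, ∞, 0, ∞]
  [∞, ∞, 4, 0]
Closure =
  [0, 5, 7, 3]
  [6, 0, 5, 1]
  [∞, ∞, 0, ∞]
  [∞, ∞, 4, 0]

This is the Floyd-Warshall all-pairs shortest-path computation. For each intermediate vertex k = 0, 1, …, 3, update dist[i][j] ← min(dist[i][j], dist[i][k] + dist[k][j]). The final matrix gives, for each (i, j), the minimum total weight of any directed path from i to j (possibly empty when i = j).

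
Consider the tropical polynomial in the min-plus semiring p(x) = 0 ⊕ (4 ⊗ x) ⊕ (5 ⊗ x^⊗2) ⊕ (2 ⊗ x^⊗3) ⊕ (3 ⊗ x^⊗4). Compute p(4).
p(4) = 0

A tropical monomial a ⊗ x^⊗i evaluates to a + i · x. Evaluating each term at x = 4:
  Term 0 contributes 0 + 0 · 4 = 0
  Term 1 contributes 4 + 1 · 4 = 8
  Term 2 contributes 5 + 2 · 4 = 13
  Term 3 contributes 2 + 3 · 4 = 14
  Term 4 contributes 3 + 4 · 4 = 19
p(4) = ⊕ of these = min[0, 8, 13, 14, 19] = 0.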